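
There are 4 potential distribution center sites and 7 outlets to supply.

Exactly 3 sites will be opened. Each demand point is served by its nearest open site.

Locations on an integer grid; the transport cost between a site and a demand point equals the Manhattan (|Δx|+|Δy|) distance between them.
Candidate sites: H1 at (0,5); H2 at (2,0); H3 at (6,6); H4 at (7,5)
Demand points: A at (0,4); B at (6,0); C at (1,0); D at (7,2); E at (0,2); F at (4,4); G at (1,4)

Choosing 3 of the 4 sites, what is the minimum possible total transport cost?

Open {H1, H2, H4}.
  A→H1 1, B→H2 4, C→H2 1, D→H4 3, E→H1 3, F→H4 4, G→H1 2  ⇒ total 18.
Compare {H1, H2, H3}: total 20.
Compare {H1, H3, H4}: total 25.
No size-3 selection does better; minimum is 18.

18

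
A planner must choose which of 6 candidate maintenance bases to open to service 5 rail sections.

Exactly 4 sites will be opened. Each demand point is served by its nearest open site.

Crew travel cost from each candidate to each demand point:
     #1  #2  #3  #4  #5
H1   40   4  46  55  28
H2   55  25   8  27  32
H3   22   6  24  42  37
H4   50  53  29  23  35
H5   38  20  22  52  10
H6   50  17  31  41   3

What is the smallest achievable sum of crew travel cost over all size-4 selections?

Open {H2, H3, H4, H6}.
  #1→H3 22, #2→H3 6, #3→H2 8, #4→H4 23, #5→H6 3  ⇒ total 62.
Compare {H1, H2, H3, H6}: total 64.
Compare {H2, H3, H5, H6}: total 66.
No size-4 selection does better; minimum is 62.

62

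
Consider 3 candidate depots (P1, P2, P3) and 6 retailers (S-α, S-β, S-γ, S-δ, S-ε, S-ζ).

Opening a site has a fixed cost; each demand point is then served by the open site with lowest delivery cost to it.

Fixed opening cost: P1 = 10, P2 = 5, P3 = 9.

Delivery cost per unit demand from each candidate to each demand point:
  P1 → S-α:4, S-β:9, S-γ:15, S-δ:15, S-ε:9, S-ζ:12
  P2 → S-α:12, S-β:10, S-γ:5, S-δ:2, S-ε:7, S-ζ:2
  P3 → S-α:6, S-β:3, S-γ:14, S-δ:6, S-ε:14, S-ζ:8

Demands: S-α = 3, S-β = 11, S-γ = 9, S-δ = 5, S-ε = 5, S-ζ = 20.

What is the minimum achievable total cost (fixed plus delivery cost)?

195

Open {P2, P3}: assign each demand point to its cheapest open site.
  S-α→P3 3×6=18, S-β→P3 11×3=33, S-γ→P2 9×5=45, S-δ→P2 5×2=10, S-ε→P2 5×7=35, S-ζ→P2 20×2=40
  delivery cost 181, fixed 14 → total 195.
Compare {P1, P2, P3}: delivery cost 175 + fixed 24 = 199.
Compare {P1, P2}: delivery cost 241 + fixed 15 = 256.
Compare {P2}: delivery cost 276 + fixed 5 = 281.
All other subsets cost ≥ 199. Minimum total cost: 195.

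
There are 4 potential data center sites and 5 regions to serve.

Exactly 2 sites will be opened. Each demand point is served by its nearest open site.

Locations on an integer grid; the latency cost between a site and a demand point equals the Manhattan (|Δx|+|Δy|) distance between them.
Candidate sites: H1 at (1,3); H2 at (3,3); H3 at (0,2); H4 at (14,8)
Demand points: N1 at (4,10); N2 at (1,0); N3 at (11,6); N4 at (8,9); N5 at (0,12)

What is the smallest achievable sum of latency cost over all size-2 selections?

35

Open {H1, H4}.
  N1→H1 10, N2→H1 3, N3→H4 5, N4→H4 7, N5→H1 10  ⇒ total 35.
Compare {H2, H4}: total 37.
Compare {H3, H4}: total 37.
No size-2 selection does better; minimum is 35.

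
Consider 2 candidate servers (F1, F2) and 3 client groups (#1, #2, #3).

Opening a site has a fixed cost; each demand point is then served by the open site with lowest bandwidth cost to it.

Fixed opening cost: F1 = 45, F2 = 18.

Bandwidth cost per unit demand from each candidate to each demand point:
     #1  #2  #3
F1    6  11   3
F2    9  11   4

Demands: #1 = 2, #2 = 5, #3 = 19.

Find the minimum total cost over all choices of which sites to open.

167

Open {F2}: assign each demand point to its cheapest open site.
  #1→F2 2×9=18, #2→F2 5×11=55, #3→F2 19×4=76
  bandwidth cost 149, fixed 18 → total 167.
Compare {F1}: bandwidth cost 124 + fixed 45 = 169.
Compare {F1, F2}: bandwidth cost 124 + fixed 63 = 187.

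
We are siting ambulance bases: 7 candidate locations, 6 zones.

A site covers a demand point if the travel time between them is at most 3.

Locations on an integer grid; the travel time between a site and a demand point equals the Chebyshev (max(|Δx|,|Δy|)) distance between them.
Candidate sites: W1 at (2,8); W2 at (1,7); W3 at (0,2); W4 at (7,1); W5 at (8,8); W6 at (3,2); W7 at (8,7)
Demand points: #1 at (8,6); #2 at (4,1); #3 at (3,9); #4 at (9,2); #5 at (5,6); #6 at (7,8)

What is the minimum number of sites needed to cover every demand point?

Coverage sets (demand points within 3 of each site):
  W1: {#3, #5}
  W2: {#3}
  W3: {}
  W4: {#2, #4}
  W5: {#1, #5, #6}
  W6: {#2}
  W7: {#1, #5, #6}
No 2 sites suffice: every size-2 union leaves at least one demand point uncovered.
But {W1, W4, W5} covers everything, so the minimum is 3.

3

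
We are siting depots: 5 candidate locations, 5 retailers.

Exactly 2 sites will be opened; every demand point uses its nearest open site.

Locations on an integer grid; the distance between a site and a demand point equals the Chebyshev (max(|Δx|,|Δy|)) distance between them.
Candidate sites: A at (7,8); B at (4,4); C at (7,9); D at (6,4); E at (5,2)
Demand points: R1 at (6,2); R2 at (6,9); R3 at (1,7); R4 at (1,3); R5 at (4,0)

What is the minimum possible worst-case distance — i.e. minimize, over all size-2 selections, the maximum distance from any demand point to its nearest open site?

4

Open {A, B}.
  Farthest demand point is R5 at distance 4 (to B); all others are ≤ 4.
With {B, C} the worst case is 4.
With {A, D} the worst case is 5.
No size-2 selection achieves below 4.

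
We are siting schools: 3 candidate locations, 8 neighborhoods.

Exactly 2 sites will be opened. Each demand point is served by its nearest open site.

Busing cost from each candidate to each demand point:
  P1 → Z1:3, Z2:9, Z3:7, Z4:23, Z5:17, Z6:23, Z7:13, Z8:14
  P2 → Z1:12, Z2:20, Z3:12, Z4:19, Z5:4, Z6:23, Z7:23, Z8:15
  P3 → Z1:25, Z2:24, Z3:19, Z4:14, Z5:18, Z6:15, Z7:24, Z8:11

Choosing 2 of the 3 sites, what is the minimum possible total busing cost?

89

Open {P1, P3}.
  Z1→P1 3, Z2→P1 9, Z3→P1 7, Z4→P3 14, Z5→P1 17, Z6→P3 15, Z7→P1 13, Z8→P3 11  ⇒ total 89.
Compare {P1, P2}: total 92.
Compare {P2, P3}: total 111.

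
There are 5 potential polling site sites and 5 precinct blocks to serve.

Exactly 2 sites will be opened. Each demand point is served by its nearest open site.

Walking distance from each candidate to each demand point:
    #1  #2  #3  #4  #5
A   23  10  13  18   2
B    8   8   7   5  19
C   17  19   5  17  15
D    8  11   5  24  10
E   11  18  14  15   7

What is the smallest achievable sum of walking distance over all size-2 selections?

Open {A, B}.
  #1→B 8, #2→B 8, #3→B 7, #4→B 5, #5→A 2  ⇒ total 30.
Compare {B, E}: total 35.
Compare {B, D}: total 36.
No size-2 selection does better; minimum is 30.

30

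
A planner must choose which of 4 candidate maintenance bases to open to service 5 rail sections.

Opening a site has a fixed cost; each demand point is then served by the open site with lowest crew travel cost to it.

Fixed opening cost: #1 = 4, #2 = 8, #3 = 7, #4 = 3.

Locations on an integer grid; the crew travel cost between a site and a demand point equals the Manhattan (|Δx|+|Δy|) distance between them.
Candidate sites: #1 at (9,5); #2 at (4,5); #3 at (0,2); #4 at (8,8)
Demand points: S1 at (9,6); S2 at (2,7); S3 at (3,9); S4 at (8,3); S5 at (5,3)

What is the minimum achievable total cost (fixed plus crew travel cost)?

28

Open {#1, #2}: assign each demand point to its cheapest open site.
  S1→#1 1, S2→#2 4, S3→#2 5, S4→#1 3, S5→#2 3
  crew travel cost 16, fixed 12 → total 28.
Compare {#1, #4}: crew travel cost 23 + fixed 7 = 30.
Compare {#2, #4}: crew travel cost 20 + fixed 11 = 31.
Compare {#1, #2, #4}: crew travel cost 16 + fixed 15 = 31.
All other subsets cost ≥ 30. Minimum total cost: 28.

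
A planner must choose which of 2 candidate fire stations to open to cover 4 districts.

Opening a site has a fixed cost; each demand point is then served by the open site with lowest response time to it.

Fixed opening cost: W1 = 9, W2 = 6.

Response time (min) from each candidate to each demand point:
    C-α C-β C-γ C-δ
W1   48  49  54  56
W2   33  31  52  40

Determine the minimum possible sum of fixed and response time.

162

Open {W2}: assign each demand point to its cheapest open site.
  C-α→W2 33, C-β→W2 31, C-γ→W2 52, C-δ→W2 40
  response time 156, fixed 6 → total 162.
Compare {W1, W2}: response time 156 + fixed 15 = 171.
Compare {W1}: response time 207 + fixed 9 = 216.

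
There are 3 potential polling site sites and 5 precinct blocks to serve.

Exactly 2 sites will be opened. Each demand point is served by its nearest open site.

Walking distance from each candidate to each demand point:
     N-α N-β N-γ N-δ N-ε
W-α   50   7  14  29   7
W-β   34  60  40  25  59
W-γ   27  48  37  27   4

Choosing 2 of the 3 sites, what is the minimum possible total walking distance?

Open {W-α, W-γ}.
  N-α→W-γ 27, N-β→W-α 7, N-γ→W-α 14, N-δ→W-γ 27, N-ε→W-γ 4  ⇒ total 79.
Compare {W-α, W-β}: total 87.
Compare {W-β, W-γ}: total 141.

79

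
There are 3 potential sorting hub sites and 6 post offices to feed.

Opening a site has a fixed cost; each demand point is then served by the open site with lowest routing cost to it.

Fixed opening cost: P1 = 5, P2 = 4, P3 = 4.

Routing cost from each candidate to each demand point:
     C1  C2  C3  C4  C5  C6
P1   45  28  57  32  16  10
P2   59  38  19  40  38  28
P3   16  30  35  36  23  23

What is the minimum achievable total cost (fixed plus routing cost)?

Open {P1, P2, P3}: assign each demand point to its cheapest open site.
  C1→P3 16, C2→P1 28, C3→P2 19, C4→P1 32, C5→P1 16, C6→P1 10
  routing cost 121, fixed 13 → total 134.
Compare {P1, P3}: routing cost 137 + fixed 9 = 146.
Compare {P2, P3}: routing cost 147 + fixed 8 = 155.
Compare {P1, P2}: routing cost 150 + fixed 9 = 159.
All other subsets cost ≥ 146. Minimum total cost: 134.

134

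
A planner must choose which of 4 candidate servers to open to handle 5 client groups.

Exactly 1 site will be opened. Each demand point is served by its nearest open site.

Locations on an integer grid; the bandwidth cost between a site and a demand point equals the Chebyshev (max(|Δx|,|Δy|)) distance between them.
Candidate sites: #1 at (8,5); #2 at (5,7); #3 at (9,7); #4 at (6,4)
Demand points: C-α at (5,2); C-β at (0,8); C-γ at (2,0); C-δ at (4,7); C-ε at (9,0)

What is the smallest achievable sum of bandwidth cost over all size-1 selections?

19

Open {#4}.
  C-α→#4 2, C-β→#4 6, C-γ→#4 4, C-δ→#4 3, C-ε→#4 4  ⇒ total 19.
Compare {#2}: total 25.
Compare {#1}: total 26.
No size-1 selection does better; minimum is 19.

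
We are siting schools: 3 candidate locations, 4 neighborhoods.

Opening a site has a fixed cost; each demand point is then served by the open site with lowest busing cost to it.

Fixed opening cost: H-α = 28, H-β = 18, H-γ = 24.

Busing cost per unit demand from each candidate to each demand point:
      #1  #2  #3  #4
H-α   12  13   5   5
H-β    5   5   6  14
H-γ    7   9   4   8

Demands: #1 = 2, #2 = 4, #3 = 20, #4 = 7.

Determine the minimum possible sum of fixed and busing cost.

208

Open {H-β, H-γ}: assign each demand point to its cheapest open site.
  #1→H-β 2×5=10, #2→H-β 4×5=20, #3→H-γ 20×4=80, #4→H-γ 7×8=56
  busing cost 166, fixed 42 → total 208.
Compare {H-γ}: busing cost 186 + fixed 24 = 210.
Compare {H-α, H-β}: busing cost 165 + fixed 46 = 211.
Compare {H-α, H-β, H-γ}: busing cost 145 + fixed 70 = 215.
All other subsets cost ≥ 210. Minimum total cost: 208.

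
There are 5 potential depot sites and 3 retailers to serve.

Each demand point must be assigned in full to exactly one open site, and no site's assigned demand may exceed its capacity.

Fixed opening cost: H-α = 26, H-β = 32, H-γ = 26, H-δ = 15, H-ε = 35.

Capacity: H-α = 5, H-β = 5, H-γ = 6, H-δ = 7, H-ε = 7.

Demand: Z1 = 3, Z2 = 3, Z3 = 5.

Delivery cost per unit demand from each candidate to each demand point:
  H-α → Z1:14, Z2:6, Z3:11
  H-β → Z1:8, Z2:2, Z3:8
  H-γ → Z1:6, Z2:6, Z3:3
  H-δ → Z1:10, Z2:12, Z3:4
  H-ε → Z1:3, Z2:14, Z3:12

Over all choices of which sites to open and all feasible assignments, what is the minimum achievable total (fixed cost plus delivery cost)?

Open {H-γ, H-δ}; cheapest assignment that respects the capacities:
  H-γ (cap 6, load 6): Z1, Z2 — cost 3×6 + 3×6 = 36
  H-δ (cap 7, load 5): Z3 — cost 5×4 = 20
  Shipping 56, fixed 41 → total 97.
  Any other capacity-feasible assignment to {H-γ, H-δ} ships for at least 56.
Compare {H-β, H-γ, H-δ}: its best feasible assignment gives total 117.
Compare {H-β, H-δ, H-ε}: its best feasible assignment gives total 117.
Every other set of open sites that can feasibly serve all demand totals ≥ 117 even under its best assignment. Minimum: 97.

97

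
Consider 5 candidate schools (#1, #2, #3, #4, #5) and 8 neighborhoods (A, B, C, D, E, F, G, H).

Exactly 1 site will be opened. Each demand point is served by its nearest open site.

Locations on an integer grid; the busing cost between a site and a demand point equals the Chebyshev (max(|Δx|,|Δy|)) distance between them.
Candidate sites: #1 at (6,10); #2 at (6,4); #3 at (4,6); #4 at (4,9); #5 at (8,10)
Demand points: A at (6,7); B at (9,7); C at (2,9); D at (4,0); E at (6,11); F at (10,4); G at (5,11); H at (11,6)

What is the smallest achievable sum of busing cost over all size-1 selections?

Open {#1}.
  A→#1 3, B→#1 3, C→#1 4, D→#1 10, E→#1 1, F→#1 6, G→#1 1, H→#1 5  ⇒ total 33.
Compare {#4}: total 35.
Compare {#5}: total 37.
No size-1 selection does better; minimum is 33.

33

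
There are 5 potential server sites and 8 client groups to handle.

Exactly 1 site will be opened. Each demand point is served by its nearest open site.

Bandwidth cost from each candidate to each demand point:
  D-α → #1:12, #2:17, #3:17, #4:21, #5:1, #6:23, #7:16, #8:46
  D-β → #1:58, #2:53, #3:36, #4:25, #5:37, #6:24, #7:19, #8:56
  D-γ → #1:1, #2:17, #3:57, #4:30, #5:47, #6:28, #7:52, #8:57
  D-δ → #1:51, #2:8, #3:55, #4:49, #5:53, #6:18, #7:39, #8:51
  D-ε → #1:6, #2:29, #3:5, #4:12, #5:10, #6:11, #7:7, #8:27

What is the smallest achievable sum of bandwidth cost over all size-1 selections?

107

Open {D-ε}.
  #1→D-ε 6, #2→D-ε 29, #3→D-ε 5, #4→D-ε 12, #5→D-ε 10, #6→D-ε 11, #7→D-ε 7, #8→D-ε 27  ⇒ total 107.
Compare {D-α}: total 153.
Compare {D-γ}: total 289.
No size-1 selection does better; minimum is 107.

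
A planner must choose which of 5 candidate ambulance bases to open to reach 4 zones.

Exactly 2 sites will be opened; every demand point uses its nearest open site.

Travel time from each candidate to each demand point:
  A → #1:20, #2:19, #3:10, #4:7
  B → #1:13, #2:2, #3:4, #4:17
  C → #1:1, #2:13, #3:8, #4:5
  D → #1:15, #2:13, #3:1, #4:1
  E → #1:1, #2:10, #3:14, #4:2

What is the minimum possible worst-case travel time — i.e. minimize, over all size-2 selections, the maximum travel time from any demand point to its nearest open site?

4

Open {B, E}.
  Farthest demand point is #3 at travel time 4 (to B); all others are ≤ 4.
With {B, C} the worst case is 5.
With {A, E} the worst case is 10.
No size-2 selection achieves below 4.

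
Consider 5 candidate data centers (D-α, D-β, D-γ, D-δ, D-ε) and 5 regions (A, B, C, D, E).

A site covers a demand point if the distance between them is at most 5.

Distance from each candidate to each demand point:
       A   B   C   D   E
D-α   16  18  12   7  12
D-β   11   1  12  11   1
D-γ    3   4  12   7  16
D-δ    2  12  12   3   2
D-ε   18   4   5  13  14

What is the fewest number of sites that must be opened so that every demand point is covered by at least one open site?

2

Coverage sets (demand points within 5 of each site):
  D-α: {}
  D-β: {B, E}
  D-γ: {A, B}
  D-δ: {A, D, E}
  D-ε: {B, C}
No single site covers all 5 demand points.
But {D-δ, D-ε} covers everything, so the minimum is 2.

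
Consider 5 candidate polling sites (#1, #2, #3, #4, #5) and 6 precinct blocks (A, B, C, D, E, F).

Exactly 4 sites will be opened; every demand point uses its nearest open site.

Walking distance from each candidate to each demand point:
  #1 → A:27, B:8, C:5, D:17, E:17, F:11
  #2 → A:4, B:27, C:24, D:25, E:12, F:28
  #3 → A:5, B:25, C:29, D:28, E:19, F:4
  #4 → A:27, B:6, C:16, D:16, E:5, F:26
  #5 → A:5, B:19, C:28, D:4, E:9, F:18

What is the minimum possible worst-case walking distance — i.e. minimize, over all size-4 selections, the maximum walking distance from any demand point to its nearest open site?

6

Open {#1, #3, #4, #5}.
  Farthest demand point is B at walking distance 6 (to #4); all others are ≤ 6.
With {#1, #2, #3, #5} the worst case is 9.
With {#1, #2, #4, #5} the worst case is 11.
No size-4 selection achieves below 6.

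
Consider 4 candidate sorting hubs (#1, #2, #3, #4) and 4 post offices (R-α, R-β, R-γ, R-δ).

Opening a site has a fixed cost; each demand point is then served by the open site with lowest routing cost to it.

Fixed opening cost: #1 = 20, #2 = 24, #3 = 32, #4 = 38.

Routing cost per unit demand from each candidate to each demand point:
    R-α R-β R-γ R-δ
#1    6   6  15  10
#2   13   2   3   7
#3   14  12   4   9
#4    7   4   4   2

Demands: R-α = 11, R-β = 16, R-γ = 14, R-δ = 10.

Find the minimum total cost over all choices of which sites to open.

Open {#2, #4}: assign each demand point to its cheapest open site.
  R-α→#4 11×7=77, R-β→#2 16×2=32, R-γ→#2 14×3=42, R-δ→#4 10×2=20
  routing cost 171, fixed 62 → total 233.
Compare {#1, #2, #4}: routing cost 160 + fixed 82 = 242.
Compare {#1, #2}: routing cost 210 + fixed 44 = 254.
Compare {#4}: routing cost 217 + fixed 38 = 255.
All other subsets cost ≥ 242. Minimum total cost: 233.

233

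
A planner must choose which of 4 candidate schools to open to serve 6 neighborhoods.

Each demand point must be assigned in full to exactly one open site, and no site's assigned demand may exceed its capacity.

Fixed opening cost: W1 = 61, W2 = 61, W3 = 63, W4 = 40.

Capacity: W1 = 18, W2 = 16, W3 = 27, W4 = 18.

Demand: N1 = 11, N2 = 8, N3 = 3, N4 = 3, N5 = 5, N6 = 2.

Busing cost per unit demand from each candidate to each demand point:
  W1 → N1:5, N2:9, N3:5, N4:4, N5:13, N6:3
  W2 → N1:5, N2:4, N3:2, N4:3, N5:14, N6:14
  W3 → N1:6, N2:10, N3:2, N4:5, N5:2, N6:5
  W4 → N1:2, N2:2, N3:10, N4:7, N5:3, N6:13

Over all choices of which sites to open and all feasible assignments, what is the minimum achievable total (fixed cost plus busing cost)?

211

Open {W2, W4}; cheapest assignment that respects the capacities:
  W2 (cap 16, load 14): N2, N3, N4 — cost 8×4 + 3×2 + 3×3 = 47
  W4 (cap 18, load 18): N1, N5, N6 — cost 11×2 + 5×3 + 2×13 = 63
  Shipping 110, fixed 101 → total 211.
  Any other capacity-feasible assignment to {W2, W4} ships for at least 110.
Compare {W3, W4}: its best feasible assignment gives total 226.
Compare {W1, W4}: its best feasible assignment gives total 229.
Every other set of open sites that can feasibly serve all demand totals ≥ 226 even under its best assignment. Minimum: 211.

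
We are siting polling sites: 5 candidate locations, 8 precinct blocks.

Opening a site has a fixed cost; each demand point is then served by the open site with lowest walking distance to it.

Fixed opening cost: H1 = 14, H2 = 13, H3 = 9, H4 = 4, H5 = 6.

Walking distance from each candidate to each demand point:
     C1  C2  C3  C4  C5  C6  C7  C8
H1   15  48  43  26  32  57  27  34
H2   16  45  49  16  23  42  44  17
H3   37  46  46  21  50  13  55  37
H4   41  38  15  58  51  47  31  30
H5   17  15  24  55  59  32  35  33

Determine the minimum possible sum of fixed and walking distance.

Open {H2, H3, H4, H5}: assign each demand point to its cheapest open site.
  C1→H2 16, C2→H5 15, C3→H4 15, C4→H2 16, C5→H2 23, C6→H3 13, C7→H4 31, C8→H2 17
  walking distance 146, fixed 32 → total 178.
Compare {H2, H3, H5}: walking distance 159 + fixed 28 = 187.
Compare {H1, H2, H3, H4, H5}: walking distance 141 + fixed 46 = 187.
Compare {H2, H4, H5}: walking distance 165 + fixed 23 = 188.
All other subsets cost ≥ 187. Minimum total cost: 178.

178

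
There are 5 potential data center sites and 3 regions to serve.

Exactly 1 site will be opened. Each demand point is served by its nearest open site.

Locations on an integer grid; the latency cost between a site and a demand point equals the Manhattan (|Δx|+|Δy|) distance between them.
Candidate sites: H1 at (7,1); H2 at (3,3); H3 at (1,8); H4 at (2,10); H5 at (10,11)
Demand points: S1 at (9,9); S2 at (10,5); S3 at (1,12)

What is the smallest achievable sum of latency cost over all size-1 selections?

19

Open {H5}.
  S1→H5 3, S2→H5 6, S3→H5 10  ⇒ total 19.
Compare {H4}: total 24.
Compare {H3}: total 25.
No size-1 selection does better; minimum is 19.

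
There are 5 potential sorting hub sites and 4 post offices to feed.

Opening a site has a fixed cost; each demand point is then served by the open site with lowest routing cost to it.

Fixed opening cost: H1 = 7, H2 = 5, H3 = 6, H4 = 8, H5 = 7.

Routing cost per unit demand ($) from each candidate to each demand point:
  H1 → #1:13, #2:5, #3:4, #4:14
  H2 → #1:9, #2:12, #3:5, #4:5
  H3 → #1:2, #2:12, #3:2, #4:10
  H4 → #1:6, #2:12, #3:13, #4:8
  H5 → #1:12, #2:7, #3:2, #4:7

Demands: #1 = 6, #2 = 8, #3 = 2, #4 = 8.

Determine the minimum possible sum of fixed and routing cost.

Open {H1, H2, H3}: assign each demand point to its cheapest open site.
  #1→H3 6×2=12, #2→H1 8×5=40, #3→H3 2×2=4, #4→H2 8×5=40
  routing cost 96, fixed 18 → total 114.
Compare {H1, H2, H3, H5}: routing cost 96 + fixed 25 = 121.
Compare {H1, H2, H3, H4}: routing cost 96 + fixed 26 = 122.
Compare {H1, H2, H3, H4, H5}: routing cost 96 + fixed 33 = 129.
All other subsets cost ≥ 121. Minimum total cost: 114.

114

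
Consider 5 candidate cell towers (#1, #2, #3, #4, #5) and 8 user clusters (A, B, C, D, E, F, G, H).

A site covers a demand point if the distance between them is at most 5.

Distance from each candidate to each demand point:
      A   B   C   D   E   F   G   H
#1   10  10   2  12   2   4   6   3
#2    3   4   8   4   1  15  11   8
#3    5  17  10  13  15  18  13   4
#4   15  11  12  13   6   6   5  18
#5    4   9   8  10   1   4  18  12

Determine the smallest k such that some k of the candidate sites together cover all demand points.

3

Coverage sets (demand points within 5 of each site):
  #1: {C, E, F, H}
  #2: {A, B, D, E}
  #3: {A, H}
  #4: {G}
  #5: {A, E, F}
No 2 sites suffice: every size-2 union leaves at least one demand point uncovered.
But {#1, #2, #4} covers everything, so the minimum is 3.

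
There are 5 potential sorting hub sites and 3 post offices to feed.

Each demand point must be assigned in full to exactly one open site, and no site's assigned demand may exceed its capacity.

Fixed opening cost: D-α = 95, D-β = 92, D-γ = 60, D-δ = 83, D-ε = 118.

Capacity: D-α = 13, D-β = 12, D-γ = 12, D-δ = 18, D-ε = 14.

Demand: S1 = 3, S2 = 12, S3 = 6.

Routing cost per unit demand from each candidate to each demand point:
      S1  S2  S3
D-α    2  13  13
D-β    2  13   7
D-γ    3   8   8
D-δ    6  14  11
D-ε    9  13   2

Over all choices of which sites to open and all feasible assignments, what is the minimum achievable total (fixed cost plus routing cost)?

296

Open {D-β, D-γ}; cheapest assignment that respects the capacities:
  D-β (cap 12, load 9): S1, S3 — cost 3×2 + 6×7 = 48
  D-γ (cap 12, load 12): S2 — cost 12×8 = 96
  Shipping 144, fixed 152 → total 296.
  Any other capacity-feasible assignment to {D-β, D-γ} ships for at least 144.
Compare {D-γ, D-ε}: its best feasible assignment gives total 313.
Compare {D-γ, D-δ}: its best feasible assignment gives total 323.
Every other set of open sites that can feasibly serve all demand totals ≥ 313 even under its best assignment. Minimum: 296.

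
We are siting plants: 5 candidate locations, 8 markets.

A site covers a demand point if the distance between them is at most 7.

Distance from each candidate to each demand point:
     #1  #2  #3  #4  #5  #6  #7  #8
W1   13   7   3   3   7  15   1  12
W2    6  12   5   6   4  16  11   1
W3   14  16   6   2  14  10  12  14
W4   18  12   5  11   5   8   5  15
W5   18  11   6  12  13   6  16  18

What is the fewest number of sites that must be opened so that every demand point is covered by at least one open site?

Coverage sets (demand points within 7 of each site):
  W1: {#2, #3, #4, #5, #7}
  W2: {#1, #3, #4, #5, #8}
  W3: {#3, #4}
  W4: {#3, #5, #7}
  W5: {#3, #6}
No 2 sites suffice: every size-2 union leaves at least one demand point uncovered.
But {W1, W2, W5} covers everything, so the minimum is 3.

3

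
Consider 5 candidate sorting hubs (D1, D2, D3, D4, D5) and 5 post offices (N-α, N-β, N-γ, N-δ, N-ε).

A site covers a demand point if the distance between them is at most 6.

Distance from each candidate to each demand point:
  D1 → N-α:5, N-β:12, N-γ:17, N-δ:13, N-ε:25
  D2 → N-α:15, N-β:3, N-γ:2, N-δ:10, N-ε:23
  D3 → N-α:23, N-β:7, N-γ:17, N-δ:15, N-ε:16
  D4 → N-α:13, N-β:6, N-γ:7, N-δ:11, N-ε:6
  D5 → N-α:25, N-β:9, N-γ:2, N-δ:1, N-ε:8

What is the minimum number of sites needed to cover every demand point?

3

Coverage sets (demand points within 6 of each site):
  D1: {N-α}
  D2: {N-β, N-γ}
  D3: {}
  D4: {N-β, N-ε}
  D5: {N-γ, N-δ}
No 2 sites suffice: every size-2 union leaves at least one demand point uncovered.
But {D1, D4, D5} covers everything, so the minimum is 3.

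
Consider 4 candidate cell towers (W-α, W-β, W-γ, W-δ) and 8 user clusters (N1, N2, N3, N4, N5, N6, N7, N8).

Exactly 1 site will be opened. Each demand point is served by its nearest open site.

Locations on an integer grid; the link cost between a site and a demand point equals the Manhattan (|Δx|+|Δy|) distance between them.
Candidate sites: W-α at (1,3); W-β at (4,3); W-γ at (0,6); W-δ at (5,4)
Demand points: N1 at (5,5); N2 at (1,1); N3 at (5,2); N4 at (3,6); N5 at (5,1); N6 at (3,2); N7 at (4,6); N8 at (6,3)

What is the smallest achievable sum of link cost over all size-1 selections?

24

Open {W-β}.
  N1→W-β 3, N2→W-β 5, N3→W-β 2, N4→W-β 4, N5→W-β 3, N6→W-β 2, N7→W-β 3, N8→W-β 2  ⇒ total 24.
Compare {W-δ}: total 26.
Compare {W-α}: total 38.
No size-1 selection does better; minimum is 24.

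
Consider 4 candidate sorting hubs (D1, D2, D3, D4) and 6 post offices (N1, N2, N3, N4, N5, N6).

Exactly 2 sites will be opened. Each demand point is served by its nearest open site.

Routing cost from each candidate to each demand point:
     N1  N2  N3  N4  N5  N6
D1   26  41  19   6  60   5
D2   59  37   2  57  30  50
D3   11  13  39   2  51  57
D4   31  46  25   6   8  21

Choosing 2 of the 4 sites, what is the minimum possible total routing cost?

80

Open {D3, D4}.
  N1→D3 11, N2→D3 13, N3→D4 25, N4→D3 2, N5→D4 8, N6→D4 21  ⇒ total 80.
Compare {D1, D3}: total 101.
Compare {D1, D4}: total 105.
No size-2 selection does better; minimum is 80.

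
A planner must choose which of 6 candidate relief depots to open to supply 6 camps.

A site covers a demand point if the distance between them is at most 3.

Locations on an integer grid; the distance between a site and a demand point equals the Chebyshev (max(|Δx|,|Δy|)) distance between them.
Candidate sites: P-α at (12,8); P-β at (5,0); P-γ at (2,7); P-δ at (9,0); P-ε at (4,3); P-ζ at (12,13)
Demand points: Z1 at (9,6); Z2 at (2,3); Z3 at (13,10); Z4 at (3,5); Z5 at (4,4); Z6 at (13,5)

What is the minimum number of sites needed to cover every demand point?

Coverage sets (demand points within 3 of each site):
  P-α: {Z1, Z3, Z6}
  P-β: {Z2}
  P-γ: {Z4, Z5}
  P-δ: {}
  P-ε: {Z2, Z4, Z5}
  P-ζ: {Z3}
No single site covers all 6 demand points.
But {P-α, P-ε} covers everything, so the minimum is 2.

2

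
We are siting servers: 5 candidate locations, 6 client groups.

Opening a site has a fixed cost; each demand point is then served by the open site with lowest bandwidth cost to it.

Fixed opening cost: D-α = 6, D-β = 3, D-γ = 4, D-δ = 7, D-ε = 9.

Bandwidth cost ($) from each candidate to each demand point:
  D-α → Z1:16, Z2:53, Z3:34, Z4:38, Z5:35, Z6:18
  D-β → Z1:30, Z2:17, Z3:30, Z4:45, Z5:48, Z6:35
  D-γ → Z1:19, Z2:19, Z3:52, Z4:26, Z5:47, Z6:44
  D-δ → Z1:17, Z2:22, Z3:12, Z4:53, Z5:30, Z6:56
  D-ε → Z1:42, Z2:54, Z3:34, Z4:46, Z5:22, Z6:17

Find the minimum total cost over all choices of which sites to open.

133

Open {D-γ, D-δ, D-ε}: assign each demand point to its cheapest open site.
  Z1→D-δ 17, Z2→D-γ 19, Z3→D-δ 12, Z4→D-γ 26, Z5→D-ε 22, Z6→D-ε 17
  bandwidth cost 113, fixed 20 → total 133.
Compare {D-β, D-γ, D-δ, D-ε}: bandwidth cost 111 + fixed 23 = 134.
Compare {D-α, D-γ, D-δ}: bandwidth cost 121 + fixed 17 = 138.
Compare {D-α, D-γ, D-δ, D-ε}: bandwidth cost 112 + fixed 26 = 138.
All other subsets cost ≥ 134. Minimum total cost: 133.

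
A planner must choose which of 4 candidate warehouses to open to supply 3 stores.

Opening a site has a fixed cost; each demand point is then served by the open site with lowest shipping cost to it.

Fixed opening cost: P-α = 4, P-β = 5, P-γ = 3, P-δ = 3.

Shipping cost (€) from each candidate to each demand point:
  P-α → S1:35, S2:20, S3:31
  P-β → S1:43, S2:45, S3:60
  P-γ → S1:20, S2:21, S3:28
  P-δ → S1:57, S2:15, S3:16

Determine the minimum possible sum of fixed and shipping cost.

57

Open {P-γ, P-δ}: assign each demand point to its cheapest open site.
  S1→P-γ 20, S2→P-δ 15, S3→P-δ 16
  shipping cost 51, fixed 6 → total 57.
Compare {P-α, P-γ, P-δ}: shipping cost 51 + fixed 10 = 61.
Compare {P-β, P-γ, P-δ}: shipping cost 51 + fixed 11 = 62.
Compare {P-α, P-β, P-γ, P-δ}: shipping cost 51 + fixed 15 = 66.
All other subsets cost ≥ 61. Minimum total cost: 57.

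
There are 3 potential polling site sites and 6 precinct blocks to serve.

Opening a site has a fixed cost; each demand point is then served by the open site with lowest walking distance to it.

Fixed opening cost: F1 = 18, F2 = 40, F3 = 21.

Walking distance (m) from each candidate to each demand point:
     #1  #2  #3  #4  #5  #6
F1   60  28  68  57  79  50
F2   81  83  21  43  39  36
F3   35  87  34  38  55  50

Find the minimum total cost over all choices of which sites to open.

276

Open {F1, F2, F3}: assign each demand point to its cheapest open site.
  #1→F3 35, #2→F1 28, #3→F2 21, #4→F3 38, #5→F2 39, #6→F2 36
  walking distance 197, fixed 79 → total 276.
Compare {F1, F3}: walking distance 240 + fixed 39 = 279.
Compare {F1, F2}: walking distance 227 + fixed 58 = 285.
Compare {F2, F3}: walking distance 252 + fixed 61 = 313.
All other subsets cost ≥ 279. Minimum total cost: 276.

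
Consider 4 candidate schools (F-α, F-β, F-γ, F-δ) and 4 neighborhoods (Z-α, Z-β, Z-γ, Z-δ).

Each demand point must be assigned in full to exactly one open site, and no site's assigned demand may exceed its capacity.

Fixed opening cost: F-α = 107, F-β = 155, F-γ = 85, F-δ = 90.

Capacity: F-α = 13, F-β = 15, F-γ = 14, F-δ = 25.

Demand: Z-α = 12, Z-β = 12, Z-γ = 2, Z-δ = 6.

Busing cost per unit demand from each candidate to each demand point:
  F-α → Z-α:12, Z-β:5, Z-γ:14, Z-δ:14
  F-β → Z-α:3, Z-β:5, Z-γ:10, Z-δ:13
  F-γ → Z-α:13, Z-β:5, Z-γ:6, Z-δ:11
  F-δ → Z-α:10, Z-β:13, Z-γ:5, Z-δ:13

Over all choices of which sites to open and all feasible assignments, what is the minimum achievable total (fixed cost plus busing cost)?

443

Open {F-γ, F-δ}; cheapest assignment that respects the capacities:
  F-γ (cap 14, load 12): Z-β — cost 12×5 = 60
  F-δ (cap 25, load 20): Z-α, Z-γ, Z-δ — cost 12×10 + 2×5 + 6×13 = 208
  Shipping 268, fixed 175 → total 443.
  Any other capacity-feasible assignment to {F-γ, F-δ} ships for at least 268.
Compare {F-α, F-δ}: its best feasible assignment gives total 465.
Compare {F-β, F-δ}: its best feasible assignment gives total 513.
Every other set of open sites that can feasibly serve all demand totals ≥ 465 even under its best assignment. Minimum: 443.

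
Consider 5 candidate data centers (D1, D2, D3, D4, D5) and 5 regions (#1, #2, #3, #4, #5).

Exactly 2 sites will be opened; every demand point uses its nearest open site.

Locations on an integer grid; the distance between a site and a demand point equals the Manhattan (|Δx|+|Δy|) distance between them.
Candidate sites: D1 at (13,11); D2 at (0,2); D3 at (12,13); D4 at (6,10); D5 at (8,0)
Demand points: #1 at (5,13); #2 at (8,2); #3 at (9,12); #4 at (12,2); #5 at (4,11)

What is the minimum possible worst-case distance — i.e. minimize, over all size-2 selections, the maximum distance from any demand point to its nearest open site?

Open {D4, D5}.
  Farthest demand point is #4 at distance 6 (to D5); all others are ≤ 6.
With {D1, D2} the worst case is 10.
With {D1, D4} the worst case is 10.
No size-2 selection achieves below 6.

6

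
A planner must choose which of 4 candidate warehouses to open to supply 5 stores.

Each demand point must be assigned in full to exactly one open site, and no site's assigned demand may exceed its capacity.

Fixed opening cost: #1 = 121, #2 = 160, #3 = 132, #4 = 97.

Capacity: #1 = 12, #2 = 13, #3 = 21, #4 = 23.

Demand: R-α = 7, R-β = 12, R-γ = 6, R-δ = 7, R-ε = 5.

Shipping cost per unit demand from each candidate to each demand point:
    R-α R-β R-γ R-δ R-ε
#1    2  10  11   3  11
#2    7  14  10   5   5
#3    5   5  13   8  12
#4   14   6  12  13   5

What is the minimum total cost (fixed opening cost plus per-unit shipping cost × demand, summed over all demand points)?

489

Open {#3, #4}; cheapest assignment that respects the capacities:
  #3 (cap 21, load 14): R-α, R-δ — cost 7×5 + 7×8 = 91
  #4 (cap 23, load 23): R-β, R-γ, R-ε — cost 12×6 + 6×12 + 5×5 = 169
  Shipping 260, fixed 229 → total 489.
  Any other capacity-feasible assignment to {#3, #4} ships for at least 260.
Compare {#1, #3, #4}: its best feasible assignment gives total 563.
Compare {#1, #2, #4}: its best feasible assignment gives total 584.
Every other set of open sites that can feasibly serve all demand totals ≥ 563 even under its best assignment. Minimum: 489.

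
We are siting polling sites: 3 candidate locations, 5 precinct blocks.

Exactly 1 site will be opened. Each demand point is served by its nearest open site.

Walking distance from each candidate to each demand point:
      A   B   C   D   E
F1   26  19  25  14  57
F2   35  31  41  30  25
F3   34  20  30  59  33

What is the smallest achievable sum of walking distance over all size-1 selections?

Open {F1}.
  A→F1 26, B→F1 19, C→F1 25, D→F1 14, E→F1 57  ⇒ total 141.
Compare {F2}: total 162.
Compare {F3}: total 176.

141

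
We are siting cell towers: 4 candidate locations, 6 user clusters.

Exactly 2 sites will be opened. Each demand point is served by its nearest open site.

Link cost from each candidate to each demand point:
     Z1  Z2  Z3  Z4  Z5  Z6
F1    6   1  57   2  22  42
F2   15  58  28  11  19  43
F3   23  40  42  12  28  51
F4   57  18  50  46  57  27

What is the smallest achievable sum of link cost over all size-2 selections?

98

Open {F1, F2}.
  Z1→F1 6, Z2→F1 1, Z3→F2 28, Z4→F1 2, Z5→F2 19, Z6→F1 42  ⇒ total 98.
Compare {F1, F4}: total 108.
Compare {F1, F3}: total 115.
No size-2 selection does better; minimum is 98.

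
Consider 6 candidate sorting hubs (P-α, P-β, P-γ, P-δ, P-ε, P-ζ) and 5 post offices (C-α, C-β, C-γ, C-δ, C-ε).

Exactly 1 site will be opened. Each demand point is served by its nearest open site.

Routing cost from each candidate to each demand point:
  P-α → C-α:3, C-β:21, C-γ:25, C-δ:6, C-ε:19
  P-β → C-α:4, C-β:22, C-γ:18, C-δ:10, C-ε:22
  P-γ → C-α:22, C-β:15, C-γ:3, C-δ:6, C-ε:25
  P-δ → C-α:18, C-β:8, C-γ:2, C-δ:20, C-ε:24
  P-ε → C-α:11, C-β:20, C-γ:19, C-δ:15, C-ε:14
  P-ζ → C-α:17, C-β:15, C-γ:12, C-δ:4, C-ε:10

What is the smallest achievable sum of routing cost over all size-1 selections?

58

Open {P-ζ}.
  C-α→P-ζ 17, C-β→P-ζ 15, C-γ→P-ζ 12, C-δ→P-ζ 4, C-ε→P-ζ 10  ⇒ total 58.
Compare {P-γ}: total 71.
Compare {P-δ}: total 72.
No size-1 selection does better; minimum is 58.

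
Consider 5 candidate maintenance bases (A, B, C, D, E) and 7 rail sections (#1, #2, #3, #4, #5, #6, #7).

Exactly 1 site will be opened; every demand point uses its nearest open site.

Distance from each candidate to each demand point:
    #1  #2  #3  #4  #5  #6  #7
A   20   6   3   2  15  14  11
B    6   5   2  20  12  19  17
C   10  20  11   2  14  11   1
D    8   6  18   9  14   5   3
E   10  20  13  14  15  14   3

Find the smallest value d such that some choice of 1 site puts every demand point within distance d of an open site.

18

Open {D}.
  Farthest demand point is #3 at distance 18 (to D); all others are ≤ 18.
With {A} the worst case is 20.
With {B} the worst case is 20.
No size-1 selection achieves below 18.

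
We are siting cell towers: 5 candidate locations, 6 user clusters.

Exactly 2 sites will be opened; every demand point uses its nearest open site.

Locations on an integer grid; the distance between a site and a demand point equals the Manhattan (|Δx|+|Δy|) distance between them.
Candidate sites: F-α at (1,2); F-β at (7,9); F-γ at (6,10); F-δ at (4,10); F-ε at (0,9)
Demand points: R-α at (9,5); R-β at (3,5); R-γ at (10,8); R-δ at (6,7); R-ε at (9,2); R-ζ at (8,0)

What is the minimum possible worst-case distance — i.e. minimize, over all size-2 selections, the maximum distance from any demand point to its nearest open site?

Open {F-α, F-β}.
  Farthest demand point is R-ζ at distance 9 (to F-α); all others are ≤ 9.
With {F-α, F-γ} the worst case is 9.
With {F-α, F-δ} the worst case is 10.
No size-2 selection achieves below 9.

9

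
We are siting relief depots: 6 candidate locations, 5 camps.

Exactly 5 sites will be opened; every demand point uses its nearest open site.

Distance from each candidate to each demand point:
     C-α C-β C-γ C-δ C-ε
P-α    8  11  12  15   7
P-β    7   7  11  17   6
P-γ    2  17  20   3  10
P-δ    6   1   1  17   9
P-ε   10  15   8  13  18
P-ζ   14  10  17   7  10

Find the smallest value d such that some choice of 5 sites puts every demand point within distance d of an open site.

6

Open {P-α, P-β, P-γ, P-δ, P-ε}.
  Farthest demand point is C-ε at distance 6 (to P-β); all others are ≤ 6.
With {P-α, P-β, P-γ, P-δ, P-ζ} the worst case is 6.
With {P-β, P-γ, P-δ, P-ε, P-ζ} the worst case is 6.
No size-5 selection achieves below 6.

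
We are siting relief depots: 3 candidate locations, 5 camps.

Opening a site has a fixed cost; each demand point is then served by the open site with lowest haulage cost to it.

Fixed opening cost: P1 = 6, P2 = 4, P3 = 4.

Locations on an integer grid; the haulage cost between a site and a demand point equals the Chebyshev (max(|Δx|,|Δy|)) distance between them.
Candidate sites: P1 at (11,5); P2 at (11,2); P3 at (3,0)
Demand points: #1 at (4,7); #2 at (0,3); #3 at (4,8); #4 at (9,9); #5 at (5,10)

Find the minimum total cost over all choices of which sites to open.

Open {P1, P3}: assign each demand point to its cheapest open site.
  #1→P1 7, #2→P3 3, #3→P1 7, #4→P1 4, #5→P1 6
  haulage cost 27, fixed 10 → total 37.
Compare {P2, P3}: haulage cost 32 + fixed 8 = 40.
Compare {P1}: haulage cost 35 + fixed 6 = 41.
Compare {P3}: haulage cost 37 + fixed 4 = 41.
All other subsets cost ≥ 40. Minimum total cost: 37.

37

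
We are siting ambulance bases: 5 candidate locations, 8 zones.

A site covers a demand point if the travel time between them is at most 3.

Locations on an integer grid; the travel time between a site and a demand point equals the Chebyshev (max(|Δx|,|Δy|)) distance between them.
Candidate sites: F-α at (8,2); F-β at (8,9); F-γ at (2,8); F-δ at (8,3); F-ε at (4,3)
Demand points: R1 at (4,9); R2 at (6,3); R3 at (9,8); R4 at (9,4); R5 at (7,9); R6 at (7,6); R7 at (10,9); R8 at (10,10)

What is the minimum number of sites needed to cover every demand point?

3

Coverage sets (demand points within 3 of each site):
  F-α: {R2, R4}
  F-β: {R3, R5, R6, R7, R8}
  F-γ: {R1}
  F-δ: {R2, R4, R6}
  F-ε: {R2, R6}
No 2 sites suffice: every size-2 union leaves at least one demand point uncovered.
But {F-α, F-β, F-γ} covers everything, so the minimum is 3.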